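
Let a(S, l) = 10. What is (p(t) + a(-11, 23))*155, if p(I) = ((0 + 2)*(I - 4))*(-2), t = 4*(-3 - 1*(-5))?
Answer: -930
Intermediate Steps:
t = 8 (t = 4*(-3 + 5) = 4*2 = 8)
p(I) = 16 - 4*I (p(I) = (2*(-4 + I))*(-2) = (-8 + 2*I)*(-2) = 16 - 4*I)
(p(t) + a(-11, 23))*155 = ((16 - 4*8) + 10)*155 = ((16 - 32) + 10)*155 = (-16 + 10)*155 = -6*155 = -930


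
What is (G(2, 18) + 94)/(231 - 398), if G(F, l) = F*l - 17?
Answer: -113/167 ≈ -0.67665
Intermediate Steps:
G(F, l) = -17 + F*l
(G(2, 18) + 94)/(231 - 398) = ((-17 + 2*18) + 94)/(231 - 398) = ((-17 + 36) + 94)/(-167) = (19 + 94)*(-1/167) = 113*(-1/167) = -113/167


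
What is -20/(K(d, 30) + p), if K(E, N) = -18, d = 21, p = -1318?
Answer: 5/334 ≈ 0.014970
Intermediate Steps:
-20/(K(d, 30) + p) = -20/(-18 - 1318) = -20/(-1336) = -1/1336*(-20) = 5/334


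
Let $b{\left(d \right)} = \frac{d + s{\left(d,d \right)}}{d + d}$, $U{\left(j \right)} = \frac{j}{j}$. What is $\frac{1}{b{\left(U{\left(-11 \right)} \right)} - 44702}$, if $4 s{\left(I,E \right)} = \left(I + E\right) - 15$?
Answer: $- \frac{8}{357625} \approx -2.237 \cdot 10^{-5}$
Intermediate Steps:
$s{\left(I,E \right)} = - \frac{15}{4} + \frac{E}{4} + \frac{I}{4}$ ($s{\left(I,E \right)} = \frac{\left(I + E\right) - 15}{4} = \frac{\left(E + I\right) - 15}{4} = \frac{-15 + E + I}{4} = - \frac{15}{4} + \frac{E}{4} + \frac{I}{4}$)
$U{\left(j \right)} = 1$
$b{\left(d \right)} = \frac{- \frac{15}{4} + \frac{3 d}{2}}{2 d}$ ($b{\left(d \right)} = \frac{d + \left(- \frac{15}{4} + \frac{d}{4} + \frac{d}{4}\right)}{d + d} = \frac{d + \left(- \frac{15}{4} + \frac{d}{2}\right)}{2 d} = \left(- \frac{15}{4} + \frac{3 d}{2}\right) \frac{1}{2 d} = \frac{- \frac{15}{4} + \frac{3 d}{2}}{2 d}$)
$\frac{1}{b{\left(U{\left(-11 \right)} \right)} - 44702} = \frac{1}{\frac{3 \left(-5 + 2 \cdot 1\right)}{8 \cdot 1} - 44702} = \frac{1}{\frac{3}{8} \cdot 1 \left(-5 + 2\right) - 44702} = \frac{1}{\frac{3}{8} \cdot 1 \left(-3\right) - 44702} = \frac{1}{- \frac{9}{8} - 44702} = \frac{1}{- \frac{357625}{8}} = - \frac{8}{357625}$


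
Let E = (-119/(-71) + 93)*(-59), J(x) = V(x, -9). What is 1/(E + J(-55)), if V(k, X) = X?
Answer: -71/397237 ≈ -0.00017873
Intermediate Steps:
J(x) = -9
E = -396598/71 (E = (-119*(-1/71) + 93)*(-59) = (119/71 + 93)*(-59) = (6722/71)*(-59) = -396598/71 ≈ -5585.9)
1/(E + J(-55)) = 1/(-396598/71 - 9) = 1/(-397237/71) = -71/397237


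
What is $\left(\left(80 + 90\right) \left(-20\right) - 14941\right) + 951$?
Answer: $-17390$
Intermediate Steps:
$\left(\left(80 + 90\right) \left(-20\right) - 14941\right) + 951 = \left(170 \left(-20\right) - 14941\right) + 951 = \left(-3400 - 14941\right) + 951 = -18341 + 951 = -17390$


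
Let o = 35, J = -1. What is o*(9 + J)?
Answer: 280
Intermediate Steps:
o*(9 + J) = 35*(9 - 1) = 35*8 = 280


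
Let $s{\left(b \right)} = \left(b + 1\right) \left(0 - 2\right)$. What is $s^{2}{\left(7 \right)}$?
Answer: $256$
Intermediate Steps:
$s{\left(b \right)} = -2 - 2 b$ ($s{\left(b \right)} = \left(1 + b\right) \left(-2\right) = -2 - 2 b$)
$s^{2}{\left(7 \right)} = \left(-2 - 14\right)^{2} = \left(-16\right)^{2} = 256$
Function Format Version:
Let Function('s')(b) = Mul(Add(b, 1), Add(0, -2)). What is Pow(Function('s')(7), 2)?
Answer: 256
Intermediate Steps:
Function('s')(b) = Add(-2, Mul(-2, b)) (Function('s')(b) = Mul(Add(1, b), -2) = Add(-2, Mul(-2, b)))
Pow(Function('s')(7), 2) = Pow(Add(-2, Mul(-2, 7)), 2) = Pow(Add(-2, -14), 2) = Pow(-16, 2) = 256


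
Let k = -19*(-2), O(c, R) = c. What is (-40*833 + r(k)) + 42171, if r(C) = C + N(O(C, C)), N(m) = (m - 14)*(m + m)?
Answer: 10713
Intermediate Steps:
k = 38
N(m) = 2*m*(-14 + m) (N(m) = (-14 + m)*(2*m) = 2*m*(-14 + m))
r(C) = C + 2*C*(-14 + C)
(-40*833 + r(k)) + 42171 = (-40*833 + 38*(-27 + 2*38)) + 42171 = (-33320 + 38*(-27 + 76)) + 42171 = (-33320 + 38*49) + 42171 = (-33320 + 1862) + 42171 = -31458 + 42171 = 10713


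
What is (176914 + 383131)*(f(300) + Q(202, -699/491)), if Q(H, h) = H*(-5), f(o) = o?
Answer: -397631950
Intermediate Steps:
Q(H, h) = -5*H
(176914 + 383131)*(f(300) + Q(202, -699/491)) = (176914 + 383131)*(300 - 5*202) = 560045*(300 - 1010) = 560045*(-710) = -397631950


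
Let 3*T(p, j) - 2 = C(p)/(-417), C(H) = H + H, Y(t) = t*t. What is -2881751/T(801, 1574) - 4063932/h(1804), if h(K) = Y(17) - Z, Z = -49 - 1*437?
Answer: 930269512833/198400 ≈ 4.6889e+6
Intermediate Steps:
Y(t) = t**2
C(H) = 2*H
Z = -486 (Z = -49 - 437 = -486)
T(p, j) = 2/3 - 2*p/1251 (T(p, j) = 2/3 + ((2*p)/(-417))/3 = 2/3 + ((2*p)*(-1/417))/3 = 2/3 + (-2*p/417)/3 = 2/3 - 2*p/1251)
h(K) = 775 (h(K) = 17**2 - 1*(-486) = 289 + 486 = 775)
-2881751/T(801, 1574) - 4063932/h(1804) = -2881751/(2/3 - 2/1251*801) - 4063932/775 = -2881751/(2/3 - 178/139) - 4063932*1/775 = -2881751/(-256/417) - 4063932/775 = -2881751*(-417/256) - 4063932/775 = 1201690167/256 - 4063932/775 = 930269512833/198400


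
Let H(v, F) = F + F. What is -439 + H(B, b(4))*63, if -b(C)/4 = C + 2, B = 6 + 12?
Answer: -3463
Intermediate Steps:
B = 18
b(C) = -8 - 4*C (b(C) = -4*(C + 2) = -4*(2 + C) = -8 - 4*C)
H(v, F) = 2*F
-439 + H(B, b(4))*63 = -439 + (2*(-8 - 4*4))*63 = -439 + (2*(-8 - 16))*63 = -439 + (2*(-24))*63 = -439 - 48*63 = -439 - 3024 = -3463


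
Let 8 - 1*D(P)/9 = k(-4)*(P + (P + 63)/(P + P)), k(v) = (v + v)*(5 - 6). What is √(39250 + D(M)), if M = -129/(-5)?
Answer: √1726064290/215 ≈ 193.24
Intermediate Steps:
M = 129/5 (M = -129*(-⅕) = 129/5 ≈ 25.800)
k(v) = -2*v (k(v) = (2*v)*(-1) = -2*v)
D(P) = 72 - 72*P - 36*(63 + P)/P (D(P) = 72 - 9*(-2*(-4))*(P + (P + 63)/(P + P)) = 72 - 72*(P + (63 + P)/((2*P))) = 72 - 72*(P + (63 + P)*(1/(2*P))) = 72 - 72*(P + (63 + P)/(2*P)) = 72 - 9*(8*P + 4*(63 + P)/P) = 72 + (-72*P - 36*(63 + P)/P) = 72 - 72*P - 36*(63 + P)/P)
√(39250 + D(M)) = √(39250 + (36 - 2268/129/5 - 72*129/5)) = √(39250 + (36 - 2268*5/129 - 9288/5)) = √(39250 + (36 - 3780/43 - 9288/5)) = √(39250 - 410544/215) = √(8028206/215) = √1726064290/215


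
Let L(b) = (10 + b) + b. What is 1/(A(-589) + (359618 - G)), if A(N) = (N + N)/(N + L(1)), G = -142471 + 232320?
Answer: 577/155657891 ≈ 3.7068e-6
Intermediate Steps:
G = 89849
L(b) = 10 + 2*b
A(N) = 2*N/(12 + N) (A(N) = (N + N)/(N + (10 + 2*1)) = (2*N)/(N + (10 + 2)) = (2*N)/(N + 12) = (2*N)/(12 + N) = 2*N/(12 + N))
1/(A(-589) + (359618 - G)) = 1/(2*(-589)/(12 - 589) + (359618 - 1*89849)) = 1/(2*(-589)/(-577) + (359618 - 89849)) = 1/(2*(-589)*(-1/577) + 269769) = 1/(1178/577 + 269769) = 1/(155657891/577) = 577/155657891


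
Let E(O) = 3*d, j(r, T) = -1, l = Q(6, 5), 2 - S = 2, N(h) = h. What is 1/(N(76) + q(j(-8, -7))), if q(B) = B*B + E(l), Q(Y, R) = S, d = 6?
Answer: 1/95 ≈ 0.010526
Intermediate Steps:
S = 0 (S = 2 - 1*2 = 2 - 2 = 0)
Q(Y, R) = 0
l = 0
E(O) = 18 (E(O) = 3*6 = 18)
q(B) = 18 + B**2 (q(B) = B*B + 18 = B**2 + 18 = 18 + B**2)
1/(N(76) + q(j(-8, -7))) = 1/(76 + (18 + (-1)**2)) = 1/(76 + (18 + 1)) = 1/(76 + 19) = 1/95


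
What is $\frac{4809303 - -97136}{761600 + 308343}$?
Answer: $\frac{4906439}{1069943} \approx 4.5857$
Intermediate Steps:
$\frac{4809303 - -97136}{761600 + 308343} = \frac{4809303 + 97136}{1069943} = 4906439 \cdot \frac{1}{1069943} = \frac{4906439}{1069943}$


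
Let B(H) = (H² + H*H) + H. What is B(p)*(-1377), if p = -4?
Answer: -38556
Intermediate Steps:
B(H) = H + 2*H² (B(H) = (H² + H²) + H = 2*H² + H = H + 2*H²)
B(p)*(-1377) = -4*(1 + 2*(-4))*(-1377) = -4*(1 - 8)*(-1377) = -4*(-7)*(-1377) = 28*(-1377) = -38556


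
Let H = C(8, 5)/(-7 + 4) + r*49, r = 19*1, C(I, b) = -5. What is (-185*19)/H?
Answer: -10545/2798 ≈ -3.7688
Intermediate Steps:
r = 19
H = 2798/3 (H = -5/(-7 + 4) + 19*49 = -5/(-3) + 931 = -5*(-1/3) + 931 = 5/3 + 931 = 2798/3 ≈ 932.67)
(-185*19)/H = (-185*19)/(2798/3) = -3515*3/2798 = -10545/2798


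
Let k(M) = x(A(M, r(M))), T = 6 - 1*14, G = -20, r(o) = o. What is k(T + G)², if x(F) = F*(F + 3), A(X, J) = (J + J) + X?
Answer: 46294416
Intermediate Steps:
T = -8 (T = 6 - 14 = -8)
A(X, J) = X + 2*J (A(X, J) = 2*J + X = X + 2*J)
x(F) = F*(3 + F)
k(M) = 3*M*(3 + 3*M) (k(M) = (M + 2*M)*(3 + (M + 2*M)) = (3*M)*(3 + 3*M) = 3*M*(3 + 3*M))
k(T + G)² = (9*(-8 - 20)*(1 + (-8 - 20)))² = (9*(-28)*(1 - 28))² = (9*(-28)*(-27))² = 6804² = 46294416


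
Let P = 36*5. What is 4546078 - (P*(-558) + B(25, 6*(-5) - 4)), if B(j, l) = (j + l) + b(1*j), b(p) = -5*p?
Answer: 4646652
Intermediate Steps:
P = 180
B(j, l) = l - 4*j (B(j, l) = (j + l) - 5*j = l - 4*j)
4546078 - (P*(-558) + B(25, 6*(-5) - 4)) = 4546078 - (180*(-558) + ((6*(-5) - 4) - 4*25)) = 4546078 - (-100440 + ((-30 - 4) - 100)) = 4546078 - (-100440 + (-34 - 100)) = 4546078 - (-100440 - 134) = 4546078 - 1*(-100574) = 4546078 + 100574 = 4646652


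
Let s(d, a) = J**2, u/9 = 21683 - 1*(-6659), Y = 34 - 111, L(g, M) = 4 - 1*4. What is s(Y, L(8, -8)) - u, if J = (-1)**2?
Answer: -255077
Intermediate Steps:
L(g, M) = 0 (L(g, M) = 4 - 4 = 0)
J = 1
Y = -77
u = 255078 (u = 9*(21683 - 1*(-6659)) = 9*(21683 + 6659) = 9*28342 = 255078)
s(d, a) = 1 (s(d, a) = 1**2 = 1)
s(Y, L(8, -8)) - u = 1 - 1*255078 = 1 - 255078 = -255077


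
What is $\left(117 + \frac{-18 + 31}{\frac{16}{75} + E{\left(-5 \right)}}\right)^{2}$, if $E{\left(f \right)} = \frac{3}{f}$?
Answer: $\frac{5846724}{841} \approx 6952.1$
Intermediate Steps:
$\left(117 + \frac{-18 + 31}{\frac{16}{75} + E{\left(-5 \right)}}\right)^{2} = \left(117 + \frac{-18 + 31}{\frac{16}{75} + \frac{3}{-5}}\right)^{2} = \left(117 + \frac{13}{16 \cdot \frac{1}{75} + 3 \left(- \frac{1}{5}\right)}\right)^{2} = \left(117 + \frac{13}{\frac{16}{75} - \frac{3}{5}}\right)^{2} = \left(117 + \frac{13}{- \frac{29}{75}}\right)^{2} = \left(117 + 13 \left(- \frac{75}{29}\right)\right)^{2} = \left(117 - \frac{975}{29}\right)^{2} = \left(\frac{2418}{29}\right)^{2} = \frac{5846724}{841}$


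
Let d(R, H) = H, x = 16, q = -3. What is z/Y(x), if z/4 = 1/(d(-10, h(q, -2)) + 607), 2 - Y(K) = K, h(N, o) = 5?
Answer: -1/2142 ≈ -0.00046685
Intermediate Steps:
Y(K) = 2 - K
z = 1/153 (z = 4/(5 + 607) = 4/612 = 4*(1/612) = 1/153 ≈ 0.0065359)
z/Y(x) = 1/(153*(2 - 1*16)) = 1/(153*(2 - 16)) = (1/153)/(-14) = (1/153)*(-1/14) = -1/2142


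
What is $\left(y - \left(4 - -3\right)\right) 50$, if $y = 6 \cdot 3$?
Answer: $550$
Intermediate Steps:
$y = 18$
$\left(y - \left(4 - -3\right)\right) 50 = \left(18 - \left(4 - -3\right)\right) 50 = \left(18 - \left(4 + 3\right)\right) 50 = \left(18 - 7\right) 50 = 11 \cdot 50 = 550$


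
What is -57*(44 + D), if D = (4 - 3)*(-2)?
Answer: -2394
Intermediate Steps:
D = -2 (D = 1*(-2) = -2)
-57*(44 + D) = -57*(44 - 2) = -57*42 = -2394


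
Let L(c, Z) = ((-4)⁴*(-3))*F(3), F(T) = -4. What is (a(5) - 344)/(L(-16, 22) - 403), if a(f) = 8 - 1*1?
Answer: -337/2669 ≈ -0.12626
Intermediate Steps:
a(f) = 7 (a(f) = 8 - 1 = 7)
L(c, Z) = 3072 (L(c, Z) = ((-4)⁴*(-3))*(-4) = (256*(-3))*(-4) = -768*(-4) = 3072)
(a(5) - 344)/(L(-16, 22) - 403) = (7 - 344)/(3072 - 403) = -337/2669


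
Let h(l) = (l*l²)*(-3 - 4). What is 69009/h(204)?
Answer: -23003/19809216 ≈ -0.0011612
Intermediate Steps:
h(l) = -7*l³ (h(l) = l³*(-7) = -7*l³)
69009/h(204) = 69009/((-7*204³)) = 69009/((-7*8489664)) = 69009/(-59427648) = 69009*(-1/59427648) = -23003/19809216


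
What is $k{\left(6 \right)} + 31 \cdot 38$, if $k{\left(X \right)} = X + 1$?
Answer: $1185$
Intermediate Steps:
$k{\left(X \right)} = 1 + X$
$k{\left(6 \right)} + 31 \cdot 38 = \left(1 + 6\right) + 31 \cdot 38 = 7 + 1178 = 1185$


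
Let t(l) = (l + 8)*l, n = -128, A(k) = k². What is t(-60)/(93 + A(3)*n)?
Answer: -1040/353 ≈ -2.9462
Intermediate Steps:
t(l) = l*(8 + l) (t(l) = (8 + l)*l = l*(8 + l))
t(-60)/(93 + A(3)*n) = (-60*(8 - 60))/(93 + 3²*(-128)) = (-60*(-52))/(93 + 9*(-128)) = 3120/(93 - 1152) = 3120/(-1059) = 3120*(-1/1059) = -1040/353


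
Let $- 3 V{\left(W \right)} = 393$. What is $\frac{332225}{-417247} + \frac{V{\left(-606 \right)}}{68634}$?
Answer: $- \frac{22856590007}{28637330598} \approx -0.79814$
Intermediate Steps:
$V{\left(W \right)} = -131$ ($V{\left(W \right)} = \left(- \frac{1}{3}\right) 393 = -131$)
$\frac{332225}{-417247} + \frac{V{\left(-606 \right)}}{68634} = \frac{332225}{-417247} - \frac{131}{68634} = 332225 \left(- \frac{1}{417247}\right) - \frac{131}{68634} = - \frac{332225}{417247} - \frac{131}{68634} = - \frac{22856590007}{28637330598}$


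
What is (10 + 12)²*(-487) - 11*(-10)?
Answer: -235598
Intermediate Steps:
(10 + 12)²*(-487) - 11*(-10) = 22²*(-487) + 110 = 484*(-487) + 110 = -235708 + 110 = -235598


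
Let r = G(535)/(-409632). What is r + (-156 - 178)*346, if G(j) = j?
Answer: -47338712983/409632 ≈ -1.1556e+5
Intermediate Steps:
r = -535/409632 (r = 535/(-409632) = 535*(-1/409632) = -535/409632 ≈ -0.0013060)
r + (-156 - 178)*346 = -535/409632 + (-156 - 178)*346 = -535/409632 - 334*346 = -535/409632 - 115564 = -47338712983/409632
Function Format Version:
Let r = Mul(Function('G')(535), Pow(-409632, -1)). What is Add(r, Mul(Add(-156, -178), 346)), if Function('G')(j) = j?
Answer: Rational(-47338712983, 409632) ≈ -1.1556e+5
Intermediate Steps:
r = Rational(-535, 409632) (r = Mul(535, Pow(-409632, -1)) = Mul(535, Rational(-1, 409632)) = Rational(-535, 409632) ≈ -0.0013060)
Add(r, Mul(Add(-156, -178), 346)) = Add(Rational(-535, 409632), Mul(Add(-156, -178), 346)) = Add(Rational(-535, 409632), Mul(-334, 346)) = Add(Rational(-535, 409632), -115564) = Rational(-47338712983, 409632)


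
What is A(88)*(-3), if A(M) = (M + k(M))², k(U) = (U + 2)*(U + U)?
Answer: -761103552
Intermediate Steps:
k(U) = 2*U*(2 + U) (k(U) = (2 + U)*(2*U) = 2*U*(2 + U))
A(M) = (M + 2*M*(2 + M))²
A(88)*(-3) = (88²*(5 + 2*88)²)*(-3) = (7744*(5 + 176)²)*(-3) = (7744*181²)*(-3) = (7744*32761)*(-3) = 253701184*(-3) = -761103552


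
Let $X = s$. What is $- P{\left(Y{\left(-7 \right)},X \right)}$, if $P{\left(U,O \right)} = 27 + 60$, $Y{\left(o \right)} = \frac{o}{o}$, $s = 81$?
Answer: $-87$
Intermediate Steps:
$X = 81$
$Y{\left(o \right)} = 1$
$P{\left(U,O \right)} = 87$
$- P{\left(Y{\left(-7 \right)},X \right)} = \left(-1\right) 87 = -87$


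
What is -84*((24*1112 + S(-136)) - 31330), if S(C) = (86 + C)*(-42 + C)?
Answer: -357672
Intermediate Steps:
S(C) = (-42 + C)*(86 + C)
-84*((24*1112 + S(-136)) - 31330) = -84*((24*1112 + (-3612 + (-136)² + 44*(-136))) - 31330) = -84*((26688 + (-3612 + 18496 - 5984)) - 31330) = -84*((26688 + 8900) - 31330) = -84*(35588 - 31330) = -84*4258 = -357672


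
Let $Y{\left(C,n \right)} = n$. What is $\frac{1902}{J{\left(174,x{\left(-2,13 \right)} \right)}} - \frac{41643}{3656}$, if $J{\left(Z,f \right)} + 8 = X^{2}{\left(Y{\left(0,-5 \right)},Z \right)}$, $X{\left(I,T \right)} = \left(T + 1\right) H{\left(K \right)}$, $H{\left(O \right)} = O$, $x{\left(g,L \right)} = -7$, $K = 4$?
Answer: $- \frac{2549722893}{223926344} \approx -11.386$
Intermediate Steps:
$X{\left(I,T \right)} = 4 + 4 T$ ($X{\left(I,T \right)} = \left(T + 1\right) 4 = \left(1 + T\right) 4 = 4 + 4 T$)
$J{\left(Z,f \right)} = -8 + \left(4 + 4 Z\right)^{2}$
$\frac{1902}{J{\left(174,x{\left(-2,13 \right)} \right)}} - \frac{41643}{3656} = \frac{1902}{-8 + 16 \left(1 + 174\right)^{2}} - \frac{41643}{3656} = \frac{1902}{-8 + 16 \cdot 175^{2}} - \frac{41643}{3656} = \frac{1902}{-8 + 16 \cdot 30625} - \frac{41643}{3656} = \frac{1902}{-8 + 490000} - \frac{41643}{3656} = \frac{1902}{489992} - \frac{41643}{3656} = 1902 \cdot \frac{1}{489992} - \frac{41643}{3656} = \frac{951}{244996} - \frac{41643}{3656} = - \frac{2549722893}{223926344}$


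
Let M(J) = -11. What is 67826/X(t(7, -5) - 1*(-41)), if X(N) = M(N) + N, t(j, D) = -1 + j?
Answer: 33913/18 ≈ 1884.1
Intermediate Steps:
X(N) = -11 + N
67826/X(t(7, -5) - 1*(-41)) = 67826/(-11 + ((-1 + 7) - 1*(-41))) = 67826/(-11 + (6 + 41)) = 67826/(-11 + 47) = 67826/36 = 67826*(1/36) = 33913/18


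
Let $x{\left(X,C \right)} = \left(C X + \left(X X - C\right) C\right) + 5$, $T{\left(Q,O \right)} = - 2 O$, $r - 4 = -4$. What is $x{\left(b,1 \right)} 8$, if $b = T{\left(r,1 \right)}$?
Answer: $48$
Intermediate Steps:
$r = 0$ ($r = 4 - 4 = 0$)
$b = -2$ ($b = \left(-2\right) 1 = -2$)
$x{\left(X,C \right)} = 5 + C X + C \left(X^{2} - C\right)$ ($x{\left(X,C \right)} = \left(C X + \left(X^{2} - C\right) C\right) + 5 = \left(C X + C \left(X^{2} - C\right)\right) + 5 = 5 + C X + C \left(X^{2} - C\right)$)
$x{\left(b,1 \right)} 8 = \left(5 - 1^{2} + 1 \left(-2\right) + 1 \left(-2\right)^{2}\right) 8 = \left(5 - 1 - 2 + 1 \cdot 4\right) 8 = \left(5 - 1 - 2 + 4\right) 8 = 6 \cdot 8 = 48$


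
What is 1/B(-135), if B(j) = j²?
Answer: 1/18225 ≈ 5.4870e-5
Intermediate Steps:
1/B(-135) = 1/((-135)²) = 1/18225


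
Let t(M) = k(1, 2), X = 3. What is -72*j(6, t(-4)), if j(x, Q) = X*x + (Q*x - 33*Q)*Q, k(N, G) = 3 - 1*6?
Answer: 16200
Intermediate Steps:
k(N, G) = -3 (k(N, G) = 3 - 6 = -3)
t(M) = -3
j(x, Q) = 3*x + Q*(-33*Q + Q*x) (j(x, Q) = 3*x + (Q*x - 33*Q)*Q = 3*x + (-33*Q + Q*x)*Q = 3*x + Q*(-33*Q + Q*x))
-72*j(6, t(-4)) = -72*(-33*(-3)² + 3*6 + 6*(-3)²) = -72*(-33*9 + 18 + 6*9) = -72*(-297 + 18 + 54) = -72*(-225) = 16200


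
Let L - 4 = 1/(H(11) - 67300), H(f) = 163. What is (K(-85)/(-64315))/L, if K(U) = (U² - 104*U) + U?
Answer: -214569852/3454320061 ≈ -0.062116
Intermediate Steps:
K(U) = U² - 103*U
L = 268547/67137 (L = 4 + 1/(163 - 67300) = 4 + 1/(-67137) = 4 - 1/67137 = 268547/67137 ≈ 4.0000)
(K(-85)/(-64315))/L = (-85*(-103 - 85)/(-64315))/(268547/67137) = (-85*(-188)*(-1/64315))*(67137/268547) = (15980*(-1/64315))*(67137/268547) = -3196/12863*67137/268547 = -214569852/3454320061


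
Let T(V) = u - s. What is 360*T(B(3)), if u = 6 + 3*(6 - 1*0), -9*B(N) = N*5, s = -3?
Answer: 9720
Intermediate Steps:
B(N) = -5*N/9 (B(N) = -N*5/9 = -5*N/9)
u = 24 (u = 6 + 3*(6 + 0) = 6 + 3*6 = 6 + 18 = 24)
T(V) = 27 (T(V) = 24 - 1*(-3) = 24 + 3 = 27)
360*T(B(3)) = 360*27 = 9720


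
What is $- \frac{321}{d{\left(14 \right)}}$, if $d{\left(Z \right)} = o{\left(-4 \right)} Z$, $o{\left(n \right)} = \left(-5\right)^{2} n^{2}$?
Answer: $- \frac{321}{5600} \approx -0.057321$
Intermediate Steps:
$o{\left(n \right)} = 25 n^{2}$
$d{\left(Z \right)} = 400 Z$ ($d{\left(Z \right)} = 25 \left(-4\right)^{2} Z = 25 \cdot 16 Z = 400 Z$)
$- \frac{321}{d{\left(14 \right)}} = - \frac{321}{400 \cdot 14} = - \frac{321}{5600}$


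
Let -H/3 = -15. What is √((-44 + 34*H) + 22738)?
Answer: 4*√1514 ≈ 155.64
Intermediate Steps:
H = 45 (H = -3*(-15) = 45)
√((-44 + 34*H) + 22738) = √((-44 + 34*45) + 22738) = √((-44 + 1530) + 22738) = √(1486 + 22738) = √24224 = 4*√1514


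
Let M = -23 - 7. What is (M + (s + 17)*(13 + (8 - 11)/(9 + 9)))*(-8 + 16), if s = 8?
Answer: 6980/3 ≈ 2326.7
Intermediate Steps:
M = -30
(M + (s + 17)*(13 + (8 - 11)/(9 + 9)))*(-8 + 16) = (-30 + (8 + 17)*(13 + (8 - 11)/(9 + 9)))*(-8 + 16) = (-30 + 25*(13 - 3/18))*8 = (-30 + 25*(13 - 3*1/18))*8 = (-30 + 25*(13 - ⅙))*8 = (-30 + 25*(77/6))*8 = (-30 + 1925/6)*8 = (1745/6)*8 = 6980/3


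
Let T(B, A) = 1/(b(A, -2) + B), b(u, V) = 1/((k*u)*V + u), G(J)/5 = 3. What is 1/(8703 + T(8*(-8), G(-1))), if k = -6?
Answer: 12479/108604542 ≈ 0.00011490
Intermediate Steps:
G(J) = 15 (G(J) = 5*3 = 15)
b(u, V) = 1/(u - 6*V*u) (b(u, V) = 1/((-6*u)*V + u) = 1/(-6*V*u + u) = 1/(u - 6*V*u))
T(B, A) = 1/(B + 1/(13*A)) (T(B, A) = 1/(1/(A*(1 - 6*(-2))) + B) = 1/(1/(A*(1 + 12)) + B) = 1/(1/(A*13) + B) = 1/((1/13)/A + B) = 1/(1/(13*A) + B) = 1/(B + 1/(13*A)))
1/(8703 + T(8*(-8), G(-1))) = 1/(8703 + 13*15/(1 + 13*15*(8*(-8)))) = 1/(8703 + 13*15/(1 + 13*15*(-64))) = 1/(8703 + 13*15/(1 - 12480)) = 1/(8703 + 13*15/(-12479)) = 1/(8703 + 13*15*(-1/12479)) = 1/(8703 - 195/12479) = 1/(108604542/12479) = 12479/108604542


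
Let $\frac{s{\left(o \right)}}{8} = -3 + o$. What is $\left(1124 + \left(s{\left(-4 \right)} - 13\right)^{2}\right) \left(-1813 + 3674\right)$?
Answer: $10951985$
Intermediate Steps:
$s{\left(o \right)} = -24 + 8 o$ ($s{\left(o \right)} = 8 \left(-3 + o\right) = -24 + 8 o$)
$\left(1124 + \left(s{\left(-4 \right)} - 13\right)^{2}\right) \left(-1813 + 3674\right) = \left(1124 + \left(\left(-24 + 8 \left(-4\right)\right) - 13\right)^{2}\right) \left(-1813 + 3674\right) = \left(1124 + \left(\left(-24 - 32\right) - 13\right)^{2}\right) 1861 = \left(1124 + \left(-56 - 13\right)^{2}\right) 1861 = \left(1124 + \left(-69\right)^{2}\right) 1861 = \left(1124 + 4761\right) 1861 = 5885 \cdot 1861 = 10951985$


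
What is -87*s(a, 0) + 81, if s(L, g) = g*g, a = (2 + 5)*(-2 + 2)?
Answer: 81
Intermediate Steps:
a = 0 (a = 7*0 = 0)
s(L, g) = g²
-87*s(a, 0) + 81 = -87*0² + 81 = -87*0 + 81 = 0 + 81 = 81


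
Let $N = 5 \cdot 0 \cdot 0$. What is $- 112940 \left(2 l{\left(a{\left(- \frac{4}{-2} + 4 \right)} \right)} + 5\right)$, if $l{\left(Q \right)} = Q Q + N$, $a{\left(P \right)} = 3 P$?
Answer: $-73749820$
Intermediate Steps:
$N = 0$ ($N = 0 \cdot 0 = 0$)
$l{\left(Q \right)} = Q^{2}$ ($l{\left(Q \right)} = Q Q + 0 = Q^{2} + 0 = Q^{2}$)
$- 112940 \left(2 l{\left(a{\left(- \frac{4}{-2} + 4 \right)} \right)} + 5\right) = - 112940 \left(2 \left(3 \left(- \frac{4}{-2} + 4\right)\right)^{2} + 5\right) = - 112940 \left(2 \left(3 \left(\left(-4\right) \left(- \frac{1}{2}\right) + 4\right)\right)^{2} + 5\right) = - 112940 \left(2 \left(3 \left(2 + 4\right)\right)^{2} + 5\right) = - 112940 \left(2 \left(3 \cdot 6\right)^{2} + 5\right) = - 112940 \left(2 \cdot 18^{2} + 5\right) = - 112940 \left(2 \cdot 324 + 5\right) = - 112940 \left(648 + 5\right) = \left(-112940\right) 653 = -73749820$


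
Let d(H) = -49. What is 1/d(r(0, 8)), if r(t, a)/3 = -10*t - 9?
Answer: -1/49 ≈ -0.020408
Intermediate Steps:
r(t, a) = -27 - 30*t (r(t, a) = 3*(-10*t - 9) = 3*(-9 - 10*t) = -27 - 30*t)
1/d(r(0, 8)) = 1/(-49) = -1/49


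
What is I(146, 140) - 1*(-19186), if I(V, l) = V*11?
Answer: 20792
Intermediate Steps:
I(V, l) = 11*V
I(146, 140) - 1*(-19186) = 11*146 - 1*(-19186) = 1606 + 19186 = 20792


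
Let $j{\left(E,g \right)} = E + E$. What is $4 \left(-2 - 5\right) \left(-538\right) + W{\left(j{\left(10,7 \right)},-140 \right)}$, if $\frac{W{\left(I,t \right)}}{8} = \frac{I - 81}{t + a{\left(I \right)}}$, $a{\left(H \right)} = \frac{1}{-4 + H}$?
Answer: $\frac{33736104}{2239} \approx 15067.0$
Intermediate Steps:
$j{\left(E,g \right)} = 2 E$
$W{\left(I,t \right)} = \frac{8 \left(-81 + I\right)}{t + \frac{1}{-4 + I}}$ ($W{\left(I,t \right)} = 8 \frac{I - 81}{t + \frac{1}{-4 + I}} = 8 \frac{-81 + I}{t + \frac{1}{-4 + I}} = \frac{8 \left(-81 + I\right)}{t + \frac{1}{-4 + I}}$)
$4 \left(-2 - 5\right) \left(-538\right) + W{\left(j{\left(10,7 \right)},-140 \right)} = 4 \left(-2 - 5\right) \left(-538\right) + \frac{8 \left(-81 + 2 \cdot 10\right) \left(-4 + 2 \cdot 10\right)}{1 - 140 \left(-4 + 2 \cdot 10\right)} = 4 \left(-7\right) \left(-538\right) + \frac{8 \left(-81 + 20\right) \left(-4 + 20\right)}{1 - 140 \left(-4 + 20\right)} = \left(-28\right) \left(-538\right) + 8 \frac{1}{1 - 2240} \left(-61\right) 16 = 15064 + 8 \frac{1}{1 - 2240} \left(-61\right) 16 = 15064 + 8 \frac{1}{-2239} \left(-61\right) 16 = 15064 + 8 \left(- \frac{1}{2239}\right) \left(-61\right) 16 = 15064 + \frac{7808}{2239} = \frac{33736104}{2239}$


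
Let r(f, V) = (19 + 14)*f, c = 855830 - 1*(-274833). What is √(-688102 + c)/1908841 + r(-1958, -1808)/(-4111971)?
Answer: 21538/1370657 + √442561/1908841 ≈ 0.016062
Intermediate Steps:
c = 1130663 (c = 855830 + 274833 = 1130663)
r(f, V) = 33*f
√(-688102 + c)/1908841 + r(-1958, -1808)/(-4111971) = √(-688102 + 1130663)/1908841 + (33*(-1958))/(-4111971) = √442561*(1/1908841) - 64614*(-1/4111971) = √442561/1908841 + 21538/1370657 = 21538/1370657 + √442561/1908841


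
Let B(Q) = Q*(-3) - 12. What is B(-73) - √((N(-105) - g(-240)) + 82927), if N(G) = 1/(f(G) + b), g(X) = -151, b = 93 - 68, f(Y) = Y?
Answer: 207 - 3*√3692355/20 ≈ -81.233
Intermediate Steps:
b = 25
N(G) = 1/(25 + G) (N(G) = 1/(G + 25) = 1/(25 + G))
B(Q) = -12 - 3*Q (B(Q) = -3*Q - 12 = -12 - 3*Q)
B(-73) - √((N(-105) - g(-240)) + 82927) = (-12 - 3*(-73)) - √((1/(25 - 105) - 1*(-151)) + 82927) = (-12 + 219) - √((1/(-80) + 151) + 82927) = 207 - √((-1/80 + 151) + 82927) = 207 - √(12079/80 + 82927) = 207 - √(6646239/80) = 207 - 3*√3692355/20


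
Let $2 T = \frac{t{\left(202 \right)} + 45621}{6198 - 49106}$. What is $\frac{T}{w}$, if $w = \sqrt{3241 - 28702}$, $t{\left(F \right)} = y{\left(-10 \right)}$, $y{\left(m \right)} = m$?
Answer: $\frac{2683 i \sqrt{2829}}{42842376} \approx 0.0033309 i$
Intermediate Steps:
$t{\left(F \right)} = -10$
$w = 3 i \sqrt{2829}$ ($w = \sqrt{-25461} = 3 i \sqrt{2829} \approx 159.56 i$)
$T = - \frac{2683}{5048}$ ($T = \frac{\left(-10 + 45621\right) \frac{1}{6198 - 49106}}{2} = \frac{45611 \frac{1}{-42908}}{2} = \frac{45611 \left(- \frac{1}{42908}\right)}{2} = \frac{1}{2} \left(- \frac{2683}{2524}\right) = - \frac{2683}{5048} \approx -0.5315$)
$\frac{T}{w} = - \frac{2683}{5048 \cdot 3 i \sqrt{2829}} = - \frac{2683 \left(- \frac{i \sqrt{2829}}{8487}\right)}{5048} = \frac{2683 i \sqrt{2829}}{42842376}$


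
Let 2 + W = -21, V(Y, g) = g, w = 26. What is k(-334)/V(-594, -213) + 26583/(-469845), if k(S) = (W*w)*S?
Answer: -3475879397/3706555 ≈ -937.77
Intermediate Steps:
W = -23 (W = -2 - 21 = -23)
k(S) = -598*S (k(S) = (-23*26)*S = -598*S)
k(-334)/V(-594, -213) + 26583/(-469845) = -598*(-334)/(-213) + 26583/(-469845) = 199732*(-1/213) + 26583*(-1/469845) = -199732/213 - 8861/156615 = -3475879397/3706555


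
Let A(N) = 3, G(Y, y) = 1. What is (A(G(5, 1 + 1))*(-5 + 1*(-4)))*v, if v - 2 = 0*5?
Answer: -54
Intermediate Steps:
v = 2 (v = 2 + 0*5 = 2 + 0 = 2)
(A(G(5, 1 + 1))*(-5 + 1*(-4)))*v = (3*(-5 + 1*(-4)))*2 = (3*(-5 - 4))*2 = (3*(-9))*2 = -27*2 = -54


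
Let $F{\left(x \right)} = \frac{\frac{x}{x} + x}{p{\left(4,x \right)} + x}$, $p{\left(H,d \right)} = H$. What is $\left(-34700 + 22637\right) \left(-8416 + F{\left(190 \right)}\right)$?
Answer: $\frac{19693004319}{194} \approx 1.0151 \cdot 10^{8}$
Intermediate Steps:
$F{\left(x \right)} = \frac{1 + x}{4 + x}$ ($F{\left(x \right)} = \frac{\frac{x}{x} + x}{4 + x} = \frac{1 + x}{4 + x}$)
$\left(-34700 + 22637\right) \left(-8416 + F{\left(190 \right)}\right) = \left(-34700 + 22637\right) \left(-8416 + \frac{1 + 190}{4 + 190}\right) = - 12063 \left(-8416 + \frac{1}{194} \cdot 191\right) = - 12063 \left(-8416 + \frac{191}{194}\right) = \left(-12063\right) \left(- \frac{1632513}{194}\right) = \frac{19693004319}{194}$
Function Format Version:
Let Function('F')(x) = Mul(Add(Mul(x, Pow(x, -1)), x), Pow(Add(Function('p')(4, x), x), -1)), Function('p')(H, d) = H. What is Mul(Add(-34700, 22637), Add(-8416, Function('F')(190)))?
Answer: Rational(19693004319, 194) ≈ 1.0151e+8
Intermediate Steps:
Function('F')(x) = Mul(Pow(Add(4, x), -1), Add(1, x)) (Function('F')(x) = Mul(Add(Mul(x, Pow(x, -1)), x), Pow(Add(4, x), -1)) = Mul(Add(1, x), Pow(Add(4, x), -1)) = Mul(Pow(Add(4, x), -1), Add(1, x)))
Mul(Add(-34700, 22637), Add(-8416, Function('F')(190))) = Mul(Add(-34700, 22637), Add(-8416, Mul(Pow(Add(4, 190), -1), Add(1, 190)))) = Mul(-12063, Add(-8416, Mul(Pow(194, -1), 191))) = Mul(-12063, Add(-8416, Mul(Rational(1, 194), 191))) = Mul(-12063, Add(-8416, Rational(191, 194))) = Mul(-12063, Rational(-1632513, 194)) = Rational(19693004319, 194)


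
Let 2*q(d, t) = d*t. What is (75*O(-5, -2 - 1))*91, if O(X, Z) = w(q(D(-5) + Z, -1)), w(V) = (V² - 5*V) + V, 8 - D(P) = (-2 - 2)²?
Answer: 225225/4 ≈ 56306.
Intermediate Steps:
D(P) = -8 (D(P) = 8 - (-2 - 2)² = 8 - 1*(-4)² = 8 - 1*16 = 8 - 16 = -8)
q(d, t) = d*t/2 (q(d, t) = (d*t)/2 = d*t/2)
w(V) = V² - 4*V
O(X, Z) = -Z*(4 - Z/2)/2 (O(X, Z) = ((½)*(-8 + Z)*(-1))*(-4 + (½)*(-8 + Z)*(-1)) = (4 - Z/2)*(-4 + (4 - Z/2)) = (4 - Z/2)*(-Z/2) = -Z*(4 - Z/2)/2)
(75*O(-5, -2 - 1))*91 = (75*((-2 - 1)*(-8 + (-2 - 1))/4))*91 = (75*((¼)*(-3)*(-8 - 3)))*91 = (75*((¼)*(-3)*(-11)))*91 = (75*(33/4))*91 = (2475/4)*91 = 225225/4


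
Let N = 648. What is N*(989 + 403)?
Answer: 902016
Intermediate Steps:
N*(989 + 403) = 648*(989 + 403) = 648*1392 = 902016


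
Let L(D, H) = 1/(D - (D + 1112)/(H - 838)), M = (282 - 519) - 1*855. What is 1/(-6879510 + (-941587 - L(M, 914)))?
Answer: -20753/162311226022 ≈ -1.2786e-7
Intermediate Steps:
M = -1092 (M = -237 - 855 = -1092)
L(D, H) = 1/(D - (1112 + D)/(-838 + H))
1/(-6879510 + (-941587 - L(M, 914))) = 1/(-6879510 + (-941587 - (838 - 1*914)/(1112 + 839*(-1092) - 1*(-1092)*914))) = 1/(-6879510 + (-941587 - (838 - 914)/(1112 - 916188 + 998088))) = 1/(-6879510 + (-941587 - (-76)/83012)) = 1/(-6879510 + (-941587 - 1*(-19/20753))) = 1/(-6879510 + (-941587 + 19/20753)) = 1/(-6879510 - 19540754992/20753) = 1/(-162311226022/20753) = -20753/162311226022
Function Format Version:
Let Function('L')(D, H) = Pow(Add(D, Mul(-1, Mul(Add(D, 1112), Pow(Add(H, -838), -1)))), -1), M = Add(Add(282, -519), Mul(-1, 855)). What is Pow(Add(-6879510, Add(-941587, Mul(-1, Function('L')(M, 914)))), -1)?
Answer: Rational(-20753, 162311226022) ≈ -1.2786e-7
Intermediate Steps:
M = -1092 (M = Add(-237, -855) = -1092)
Function('L')(D, H) = Pow(Add(D, Mul(-1, Pow(Add(-838, H), -1), Add(1112, D))), -1) (Function('L')(D, H) = Pow(Add(D, Mul(-1, Mul(Add(1112, D), Pow(Add(-838, H), -1)))), -1) = Pow(Add(D, Mul(-1, Mul(Pow(Add(-838, H), -1), Add(1112, D)))), -1) = Pow(Add(D, Mul(-1, Pow(Add(-838, H), -1), Add(1112, D))), -1))
Pow(Add(-6879510, Add(-941587, Mul(-1, Function('L')(M, 914)))), -1) = Pow(Add(-6879510, Add(-941587, Mul(-1, Mul(Pow(Add(1112, Mul(839, -1092), Mul(-1, -1092, 914)), -1), Add(838, Mul(-1, 914)))))), -1) = Pow(Add(-6879510, Add(-941587, Mul(-1, Mul(Pow(Add(1112, -916188, 998088), -1), Add(838, -914))))), -1) = Pow(Add(-6879510, Add(-941587, Mul(-1, Mul(Pow(83012, -1), -76)))), -1) = Pow(Add(-6879510, Add(-941587, Mul(-1, Mul(Rational(1, 83012), -76)))), -1) = Pow(Add(-6879510, Add(-941587, Mul(-1, Rational(-19, 20753)))), -1) = Pow(Add(-6879510, Add(-941587, Rational(19, 20753))), -1) = Pow(Add(-6879510, Rational(-19540754992, 20753)), -1) = Pow(Rational(-162311226022, 20753), -1) = Rational(-20753, 162311226022)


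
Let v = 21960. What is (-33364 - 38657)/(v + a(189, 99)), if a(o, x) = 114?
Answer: -24007/7358 ≈ -3.2627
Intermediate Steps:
(-33364 - 38657)/(v + a(189, 99)) = (-33364 - 38657)/(21960 + 114) = -72021/22074 = -72021*1/22074 = -24007/7358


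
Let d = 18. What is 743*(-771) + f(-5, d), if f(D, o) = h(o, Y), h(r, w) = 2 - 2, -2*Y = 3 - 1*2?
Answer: -572853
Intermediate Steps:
Y = -½ (Y = -(3 - 1*2)/2 = -(3 - 2)/2 = -½*1 = -½ ≈ -0.50000)
h(r, w) = 0
f(D, o) = 0
743*(-771) + f(-5, d) = 743*(-771) + 0 = -572853 + 0 = -572853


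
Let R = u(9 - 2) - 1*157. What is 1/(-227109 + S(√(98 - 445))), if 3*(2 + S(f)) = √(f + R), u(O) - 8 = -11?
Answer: -1/(227111 - √(-160 + I*√347)/3) ≈ -4.4031e-6 - 8.1883e-11*I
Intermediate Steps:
u(O) = -3 (u(O) = 8 - 11 = -3)
R = -160 (R = -3 - 1*157 = -3 - 157 = -160)
S(f) = -2 + √(-160 + f)/3 (S(f) = -2 + √(f - 160)/3 = -2 + √(-160 + f)/3)
1/(-227109 + S(√(98 - 445))) = 1/(-227109 + (-2 + √(-160 + √(98 - 445))/3)) = 1/(-227109 + (-2 + √(-160 + √(-347))/3)) = 1/(-227109 + (-2 + √(-160 + I*√347)/3)) = 1/(-227111 + √(-160 + I*√347)/3)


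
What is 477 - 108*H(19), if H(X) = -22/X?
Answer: 11439/19 ≈ 602.05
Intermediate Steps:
477 - 108*H(19) = 477 - (-2376)/19 = 477 - 108*(-22/19) = 477 + 2376/19 = 11439/19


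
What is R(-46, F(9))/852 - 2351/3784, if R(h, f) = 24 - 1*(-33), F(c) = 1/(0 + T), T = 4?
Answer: -148947/268664 ≈ -0.55440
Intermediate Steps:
F(c) = ¼ (F(c) = 1/(0 + 4) = 1/4 = ¼)
R(h, f) = 57 (R(h, f) = 24 + 33 = 57)
R(-46, F(9))/852 - 2351/3784 = 57/852 - 2351/3784 = 57*(1/852) - 2351*1/3784 = 19/284 - 2351/3784 = -148947/268664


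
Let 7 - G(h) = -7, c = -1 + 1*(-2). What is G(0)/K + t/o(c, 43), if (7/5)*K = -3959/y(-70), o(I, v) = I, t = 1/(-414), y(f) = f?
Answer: 1707983/4917078 ≈ 0.34736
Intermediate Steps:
t = -1/414 ≈ -0.0024155
c = -3 (c = -1 - 2 = -3)
G(h) = 14 (G(h) = 7 - 1*(-7) = 7 + 7 = 14)
K = 3959/98 (K = 5*(-3959/(-70))/7 = 5*(-3959*(-1/70))/7 = (5/7)*(3959/70) = 3959/98 ≈ 40.398)
G(0)/K + t/o(c, 43) = 14/(3959/98) - 1/414/(-3) = 14*(98/3959) - 1/414*(-1/3) = 1372/3959 + 1/1242 = 1707983/4917078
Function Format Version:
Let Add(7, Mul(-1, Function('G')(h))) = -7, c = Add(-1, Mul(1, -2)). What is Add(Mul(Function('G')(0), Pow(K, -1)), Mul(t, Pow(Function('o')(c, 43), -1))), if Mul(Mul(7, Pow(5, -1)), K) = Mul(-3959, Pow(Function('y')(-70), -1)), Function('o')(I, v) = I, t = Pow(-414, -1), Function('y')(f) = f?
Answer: Rational(1707983, 4917078) ≈ 0.34736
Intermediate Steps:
t = Rational(-1, 414) ≈ -0.0024155
c = -3 (c = Add(-1, -2) = -3)
Function('G')(h) = 14 (Function('G')(h) = Add(7, Mul(-1, -7)) = Add(7, 7) = 14)
K = Rational(3959, 98) (K = Mul(Rational(5, 7), Mul(-3959, Pow(-70, -1))) = Mul(Rational(5, 7), Mul(-3959, Rational(-1, 70))) = Mul(Rational(5, 7), Rational(3959, 70)) = Rational(3959, 98) ≈ 40.398)
Add(Mul(Function('G')(0), Pow(K, -1)), Mul(t, Pow(Function('o')(c, 43), -1))) = Add(Mul(14, Pow(Rational(3959, 98), -1)), Mul(Rational(-1, 414), Pow(-3, -1))) = Add(Mul(14, Rational(98, 3959)), Mul(Rational(-1, 414), Rational(-1, 3))) = Add(Rational(1372, 3959), Rational(1, 1242)) = Rational(1707983, 4917078)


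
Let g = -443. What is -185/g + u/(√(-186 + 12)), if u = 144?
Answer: 185/443 - 24*I*√174/29 ≈ 0.41761 - 10.917*I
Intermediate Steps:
-185/g + u/(√(-186 + 12)) = -185/(-443) + 144/(√(-186 + 12)) = -185*(-1/443) + 144/(√(-174)) = 185/443 + 144/((I*√174)) = 185/443 + 144*(-I*√174/174) = 185/443 - 24*I*√174/29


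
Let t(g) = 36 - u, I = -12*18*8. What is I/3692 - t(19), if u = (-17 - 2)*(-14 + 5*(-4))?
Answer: 562598/923 ≈ 609.53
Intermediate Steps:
u = 646 (u = -19*(-14 - 20) = -19*(-34) = 646)
I = -1728 (I = -216*8 = -1728)
t(g) = -610 (t(g) = 36 - 1*646 = 36 - 646 = -610)
I/3692 - t(19) = -1728/3692 - 1*(-610) = -1728*1/3692 + 610 = -432/923 + 610 = 562598/923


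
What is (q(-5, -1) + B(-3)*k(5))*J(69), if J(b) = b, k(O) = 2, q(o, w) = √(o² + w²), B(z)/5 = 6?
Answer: 4140 + 69*√26 ≈ 4491.8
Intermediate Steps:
B(z) = 30 (B(z) = 5*6 = 30)
(q(-5, -1) + B(-3)*k(5))*J(69) = (√((-5)² + (-1)²) + 30*2)*69 = (√(25 + 1) + 60)*69 = (√26 + 60)*69 = (60 + √26)*69 = 4140 + 69*√26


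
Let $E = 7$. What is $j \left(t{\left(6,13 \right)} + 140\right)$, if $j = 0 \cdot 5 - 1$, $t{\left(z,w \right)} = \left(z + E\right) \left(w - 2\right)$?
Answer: $-283$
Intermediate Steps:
$t{\left(z,w \right)} = \left(-2 + w\right) \left(7 + z\right)$ ($t{\left(z,w \right)} = \left(z + 7\right) \left(w - 2\right) = \left(7 + z\right) \left(-2 + w\right) = \left(-2 + w\right) \left(7 + z\right)$)
$j = -1$ ($j = 0 - 1 = -1$)
$j \left(t{\left(6,13 \right)} + 140\right) = - (\left(-14 - 12 + 7 \cdot 13 + 13 \cdot 6\right) + 140) = - (\left(-14 - 12 + 91 + 78\right) + 140) = - (143 + 140) = \left(-1\right) 283 = -283$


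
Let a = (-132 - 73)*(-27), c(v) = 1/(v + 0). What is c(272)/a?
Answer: 1/1505520 ≈ 6.6422e-7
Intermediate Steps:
c(v) = 1/v
a = 5535 (a = -205*(-27) = 5535)
c(272)/a = 1/(272*5535) = (1/272)*(1/5535) = 1/1505520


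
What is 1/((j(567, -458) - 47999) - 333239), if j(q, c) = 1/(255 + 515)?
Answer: -770/293553259 ≈ -2.6230e-6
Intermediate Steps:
j(q, c) = 1/770
1/((j(567, -458) - 47999) - 333239) = 1/((1/770 - 47999) - 333239) = 1/(-36959229/770 - 333239) = 1/(-293553259/770) = -770/293553259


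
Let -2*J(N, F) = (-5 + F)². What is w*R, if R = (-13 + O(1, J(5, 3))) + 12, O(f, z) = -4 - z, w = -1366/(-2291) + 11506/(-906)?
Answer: 12561325/345941 ≈ 36.311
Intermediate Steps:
w = -12561325/1037823 (w = -1366*(-1/2291) + 11506*(-1/906) = 1366/2291 - 5753/453 = -12561325/1037823 ≈ -12.104)
J(N, F) = -(-5 + F)²/2
R = -3 (R = (-13 + (-4 - (-1)*(-5 + 3)²/2)) + 12 = (-13 + (-4 - (-1)*(-2)²/2)) + 12 = (-13 + (-4 - (-1)*4/2)) + 12 = (-13 + (-4 - 1*(-2))) + 12 = (-13 + (-4 + 2)) + 12 = (-13 - 2) + 12 = -15 + 12 = -3)
w*R = -12561325/1037823*(-3) = 12561325/345941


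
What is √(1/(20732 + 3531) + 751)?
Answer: √442108594182/24263 ≈ 27.404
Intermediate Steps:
√(1/(20732 + 3531) + 751) = √(1/24263 + 751) = √(18221514/24263) = √442108594182/24263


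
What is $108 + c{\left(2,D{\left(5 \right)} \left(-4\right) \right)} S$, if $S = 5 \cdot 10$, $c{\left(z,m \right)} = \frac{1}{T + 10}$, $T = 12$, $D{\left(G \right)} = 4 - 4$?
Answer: $\frac{1213}{11} \approx 110.27$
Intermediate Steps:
$D{\left(G \right)} = 0$ ($D{\left(G \right)} = 4 - 4 = 0$)
$c{\left(z,m \right)} = \frac{1}{22}$ ($c{\left(z,m \right)} = \frac{1}{12 + 10} = \frac{1}{22}$)
$S = 50$
$108 + c{\left(2,D{\left(5 \right)} \left(-4\right) \right)} S = 108 + \frac{1}{22} \cdot 50 = 108 + \frac{25}{11} = \frac{1213}{11}$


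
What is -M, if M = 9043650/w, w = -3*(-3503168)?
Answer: -1507275/1751584 ≈ -0.86052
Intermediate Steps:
w = 10509504
M = 1507275/1751584 (M = 9043650/10509504 = 9043650*(1/10509504) = 1507275/1751584 ≈ 0.86052)
-M = -1*1507275/1751584 = -1507275/1751584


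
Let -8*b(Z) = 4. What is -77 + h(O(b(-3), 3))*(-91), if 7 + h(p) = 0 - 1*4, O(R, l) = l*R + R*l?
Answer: 924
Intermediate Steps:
b(Z) = -1/2 (b(Z) = -1/8*4 = -1/2)
O(R, l) = 2*R*l (O(R, l) = R*l + R*l = 2*R*l)
h(p) = -11 (h(p) = -7 + (0 - 1*4) = -7 + (0 - 4) = -7 - 4 = -11)
-77 + h(O(b(-3), 3))*(-91) = -77 - 11*(-91) = -77 + 1001 = 924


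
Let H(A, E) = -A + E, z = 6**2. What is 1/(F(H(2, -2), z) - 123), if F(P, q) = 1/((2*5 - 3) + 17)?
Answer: -24/2951 ≈ -0.0081328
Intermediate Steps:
z = 36
H(A, E) = E - A
F(P, q) = 1/24 (F(P, q) = 1/((10 - 3) + 17) = 1/(7 + 17) = 1/24)
1/(F(H(2, -2), z) - 123) = 1/(1/24 - 123) = 1/(-2951/24) = -24/2951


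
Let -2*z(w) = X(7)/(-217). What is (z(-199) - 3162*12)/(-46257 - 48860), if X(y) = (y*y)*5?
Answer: 213863/536114 ≈ 0.39891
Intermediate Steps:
X(y) = 5*y² (X(y) = y²*5 = 5*y²)
z(w) = 35/62 (z(w) = -5*7²/(2*(-217)) = -5*49*(-1)/(2*217) = -245*(-1)/(2*217) = -½*(-35/31) = 35/62)
(z(-199) - 3162*12)/(-46257 - 48860) = (35/62 - 3162*12)/(-46257 - 48860) = (35/62 - 37944)/(-95117) = -2352493/62*(-1/95117) = 213863/536114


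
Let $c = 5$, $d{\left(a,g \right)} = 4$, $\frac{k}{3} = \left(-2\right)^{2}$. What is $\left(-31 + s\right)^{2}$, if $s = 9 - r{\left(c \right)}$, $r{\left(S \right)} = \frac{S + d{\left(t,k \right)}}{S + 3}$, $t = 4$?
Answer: $\frac{34225}{64} \approx 534.77$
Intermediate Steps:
$k = 12$ ($k = 3 \left(-2\right)^{2} = 3 \cdot 4 = 12$)
$r{\left(S \right)} = \frac{4 + S}{3 + S}$ ($r{\left(S \right)} = \frac{S + 4}{S + 3} = \frac{4 + S}{3 + S}$)
$s = \frac{63}{8}$ ($s = 9 - \frac{4 + 5}{3 + 5} = 9 - \frac{1}{8} \cdot 9 = 9 - \frac{9}{8} = \frac{63}{8} \approx 7.875$)
$\left(-31 + s\right)^{2} = \left(-31 + \frac{63}{8}\right)^{2} = \left(- \frac{185}{8}\right)^{2} = \frac{34225}{64}$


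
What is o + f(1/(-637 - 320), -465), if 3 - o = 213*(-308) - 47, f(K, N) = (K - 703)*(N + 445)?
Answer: 76286318/957 ≈ 79714.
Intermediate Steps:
f(K, N) = (-703 + K)*(445 + N)
o = 65654 (o = 3 - (213*(-308) - 47) = 3 - (-65604 - 47) = 3 - 1*(-65651) = 3 + 65651 = 65654)
o + f(1/(-637 - 320), -465) = 65654 + (-312835 - 703*(-465) + 445/(-637 - 320) - 465/(-637 - 320)) = 65654 + (-312835 + 326895 + 445/(-957) - 465/(-957)) = 65654 + (-312835 + 326895 + 445*(-1/957) - 1/957*(-465)) = 65654 + (-312835 + 326895 - 445/957 + 155/319) = 65654 + 13455440/957 = 76286318/957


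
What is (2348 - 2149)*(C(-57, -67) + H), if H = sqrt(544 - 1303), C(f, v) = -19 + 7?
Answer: -2388 + 199*I*sqrt(759) ≈ -2388.0 + 5482.4*I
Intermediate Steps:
C(f, v) = -12
H = I*sqrt(759) (H = sqrt(-759) = I*sqrt(759) ≈ 27.55*I)
(2348 - 2149)*(C(-57, -67) + H) = (2348 - 2149)*(-12 + I*sqrt(759)) = 199*(-12 + I*sqrt(759)) = -2388 + 199*I*sqrt(759)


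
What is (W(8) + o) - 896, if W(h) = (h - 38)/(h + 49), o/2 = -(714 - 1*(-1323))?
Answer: -94440/19 ≈ -4970.5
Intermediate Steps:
o = -4074 (o = 2*(-(714 - 1*(-1323))) = 2*(-(714 + 1323)) = 2*(-1*2037) = 2*(-2037) = -4074)
W(h) = (-38 + h)/(49 + h)
(W(8) + o) - 896 = ((-38 + 8)/(49 + 8) - 4074) - 896 = (-30/57 - 4074) - 896 = ((1/57)*(-30) - 4074) - 896 = (-10/19 - 4074) - 896 = -77416/19 - 896 = -94440/19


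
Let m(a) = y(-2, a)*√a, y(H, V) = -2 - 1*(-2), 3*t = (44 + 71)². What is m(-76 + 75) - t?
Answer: -13225/3 ≈ -4408.3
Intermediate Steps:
t = 13225/3 (t = (44 + 71)²/3 = (⅓)*115² = (⅓)*13225 = 13225/3 ≈ 4408.3)
y(H, V) = 0 (y(H, V) = -2 + 2 = 0)
m(a) = 0 (m(a) = 0*√a = 0)
m(-76 + 75) - t = 0 - 1*13225/3 = 0 - 13225/3 = -13225/3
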